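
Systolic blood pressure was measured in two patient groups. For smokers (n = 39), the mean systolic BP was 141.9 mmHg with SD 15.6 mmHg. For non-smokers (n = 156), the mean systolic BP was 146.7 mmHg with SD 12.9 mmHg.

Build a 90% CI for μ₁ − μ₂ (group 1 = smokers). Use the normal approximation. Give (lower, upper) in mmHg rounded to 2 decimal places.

(-9.25, -0.35)

SE₁ = s₁/√n₁ = 15.6/√39 = 2.4980; SE₂ = 12.9/√156 = 1.0328.
Independent samples, unequal variances: SE_diff = √(SE₁² + SE₂²) = √(6.240004 + 1.06667584) = 2.7031.
z* = 1.645, so margin of error = 1.645 × 2.7031 = 4.4466.
Difference in means = 141.9 − 146.7 = -4.8000.
-4.8000 ± 4.4466 → (-9.25, -0.35).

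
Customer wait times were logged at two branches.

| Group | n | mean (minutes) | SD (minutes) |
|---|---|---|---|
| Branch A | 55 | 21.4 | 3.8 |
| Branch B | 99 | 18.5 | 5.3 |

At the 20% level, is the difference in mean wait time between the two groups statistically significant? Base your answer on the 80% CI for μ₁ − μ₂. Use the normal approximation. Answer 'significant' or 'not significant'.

significant

Standard errors of each mean: 3.8/√55 = 0.5124 and 5.3/√99 = 0.5327.
SE(x̄₁ − x̄₂) = √(0.5124² + 0.5327²) = 0.7391 for independent samples with unequal variances.
With z* = 1.282, the margin is 1.282 × 0.7391 = 0.9475.
x̄₁ − x̄₂ = 21.4 − 18.5 = 2.9000; the interval is 2.9000 ± 0.9475 = (1.9525, 3.8475).
The interval (1.9525, 3.8475) does not contain 0, so the difference is significant.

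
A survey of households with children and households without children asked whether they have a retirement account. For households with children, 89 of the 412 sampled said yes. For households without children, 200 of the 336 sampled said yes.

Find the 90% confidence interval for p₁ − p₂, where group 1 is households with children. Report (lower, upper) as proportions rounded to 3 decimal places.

(-0.434, -0.324)

Sample proportions: 89/412 = 0.2160, 200/336 = 0.5952.
Each SE is √(p̂(1−p̂)/n): √(0.2160·0.7840/412) = 0.02027 and √(0.5952·0.4048/336) = 0.02678.
SE(p̂₁ − p̂₂) = √(SE₁² + SE₂²) = √(0.0004108729 + 0.0007171684) = 0.03359, since the two samples are independent.
At 90% confidence z* = 1.645; margin = 1.645 × 0.03359 = 0.05526.
The difference is 0.2160 − 0.5952 = -0.3792, so the interval is -0.3792 ± 0.05526 = (-0.434, -0.324).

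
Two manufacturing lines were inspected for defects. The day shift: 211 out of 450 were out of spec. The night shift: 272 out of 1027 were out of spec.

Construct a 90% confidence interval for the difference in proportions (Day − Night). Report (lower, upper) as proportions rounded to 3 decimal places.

(0.159, 0.249)

p̂₁ = 211/450 = 0.4689 and p̂₂ = 272/1027 = 0.2648.
SE₁ = √(p̂₁(1−p̂₁)/n₁) = √(0.4689·0.5311/450) = 0.02352; SE₂ = √(0.2648·0.7352/1027) = 0.01377.
Independent samples: SE of the difference = √(SE₁² + SE₂²) = √(0.0005531904 + 0.0001896129) = 0.02725.
z* for 90% confidence is 1.645, so the margin of error is 1.645 × 0.02725 = 0.04483.
Point estimate p̂₁ − p̂₂ = 0.4689 − 0.2648 = 0.2041.
0.2041 ± 0.04483 → (0.159, 0.249).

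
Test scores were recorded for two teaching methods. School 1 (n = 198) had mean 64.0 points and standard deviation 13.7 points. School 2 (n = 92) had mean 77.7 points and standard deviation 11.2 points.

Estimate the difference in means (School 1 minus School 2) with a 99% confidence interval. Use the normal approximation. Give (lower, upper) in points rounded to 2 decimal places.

Standard errors of each mean: 13.7/√198 = 0.9736 and 11.2/√92 = 1.1677.
SE(x̄₁ − x̄₂) = √(0.9736² + 1.1677²) = 1.5203 for independent samples with unequal variances.
With z* = 2.576, the margin is 2.576 × 1.5203 = 3.9163.
x̄₁ − x̄₂ = 64.0 − 77.7 = -13.7000; the interval is -13.7000 ± 3.9163 = (-17.62, -9.78).

(-17.62, -9.78)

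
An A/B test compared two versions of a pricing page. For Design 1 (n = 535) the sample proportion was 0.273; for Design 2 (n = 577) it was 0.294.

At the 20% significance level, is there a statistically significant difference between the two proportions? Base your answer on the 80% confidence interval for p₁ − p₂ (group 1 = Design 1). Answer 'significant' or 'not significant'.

SE₁ = √(p̂₁(1−p̂₁)/n₁) = √(0.2730·0.7270/535) = 0.01926; SE₂ = √(0.2940·0.7060/577) = 0.01897.
Independent samples: SE of the difference = √(SE₁² + SE₂²) = √(0.0003709476 + 0.0003598609) = 0.02703.
z* for 80% confidence is 1.282, so the margin of error is 1.282 × 0.02703 = 0.03465.
Point estimate p̂₁ − p̂₂ = 0.2730 − 0.2940 = -0.0210.
-0.0210 ± 0.03465 → (-0.05565, 0.01365).
The interval (-0.05565, 0.01365) contains 0, so the difference is not significant.

not significant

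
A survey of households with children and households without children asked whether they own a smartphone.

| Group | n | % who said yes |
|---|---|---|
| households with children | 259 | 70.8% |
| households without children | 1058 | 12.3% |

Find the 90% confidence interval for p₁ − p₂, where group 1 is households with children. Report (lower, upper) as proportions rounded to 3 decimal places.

(0.536, 0.634)

SE₁ = √(p̂₁(1−p̂₁)/n₁) = √(0.7080·0.2920/259) = 0.02825; SE₂ = √(0.1230·0.8770/1058) = 0.01010.
Independent samples: SE of the difference = √(SE₁² + SE₂²) = √(0.0007980625 + 0.00010201) = 0.03000.
z* for 90% confidence is 1.645, so the margin of error is 1.645 × 0.03000 = 0.04935.
Point estimate p̂₁ − p̂₂ = 0.7080 − 0.1230 = 0.5850.
0.5850 ± 0.04935 → (0.536, 0.634).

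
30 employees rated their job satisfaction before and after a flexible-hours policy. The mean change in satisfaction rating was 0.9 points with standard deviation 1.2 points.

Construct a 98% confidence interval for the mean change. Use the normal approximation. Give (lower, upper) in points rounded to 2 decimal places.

(0.39, 1.41)

This is a matched-pairs design, so SE = s_d/√n = 1.2/√30 = 0.2191.
Margin = 2.326 × 0.2191 = 0.5096; the interval is 0.9 ± 0.5096 = (0.39, 1.41).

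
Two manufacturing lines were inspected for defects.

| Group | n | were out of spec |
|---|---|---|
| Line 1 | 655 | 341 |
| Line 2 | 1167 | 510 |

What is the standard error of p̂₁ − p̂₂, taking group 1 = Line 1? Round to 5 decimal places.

Sample proportions: 341/655 = 0.5206, 510/1167 = 0.4370.
Each SE is √(p̂(1−p̂)/n): √(0.5206·0.4794/655) = 0.01952 and √(0.4370·0.5630/1167) = 0.01452.
SE(p̂₁ − p̂₂) = √(SE₁² + SE₂²) = √(0.0003810304 + 0.0002108304) = 0.02433, since the two samples are independent.

0.02433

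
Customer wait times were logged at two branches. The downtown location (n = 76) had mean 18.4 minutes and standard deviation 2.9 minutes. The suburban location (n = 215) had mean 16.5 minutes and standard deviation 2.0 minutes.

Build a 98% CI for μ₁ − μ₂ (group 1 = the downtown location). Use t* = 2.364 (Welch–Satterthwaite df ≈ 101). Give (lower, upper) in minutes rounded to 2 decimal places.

(1.05, 2.75)

Standard errors of each mean: 2.9/√76 = 0.3327 and 2.0/√215 = 0.1364.
SE(x̄₁ − x̄₂) = √(0.3327² + 0.1364²) = 0.3596 for independent samples with unequal variances.
With t* = 2.364, the margin is 2.364 × 0.3596 = 0.8501.
x̄₁ − x̄₂ = 18.4 − 16.5 = 1.9000; the interval is 1.9000 ± 0.8501 = (1.05, 2.75).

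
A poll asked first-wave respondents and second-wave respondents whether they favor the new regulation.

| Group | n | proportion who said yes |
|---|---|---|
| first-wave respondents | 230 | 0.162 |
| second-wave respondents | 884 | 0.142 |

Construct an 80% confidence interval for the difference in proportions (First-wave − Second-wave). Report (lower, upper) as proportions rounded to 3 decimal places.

(-0.015, 0.055)

SE₁ = √(p̂₁(1−p̂₁)/n₁) = √(0.1620·0.8380/230) = 0.02429; SE₂ = √(0.1420·0.8580/884) = 0.01174.
Independent samples: SE of the difference = √(SE₁² + SE₂²) = √(0.0005900041 + 0.0001378276) = 0.02698.
z* for 80% confidence is 1.282, so the margin of error is 1.282 × 0.02698 = 0.03459.
Point estimate p̂₁ − p̂₂ = 0.1620 − 0.1420 = 0.0200.
0.0200 ± 0.03459 → (-0.015, 0.055).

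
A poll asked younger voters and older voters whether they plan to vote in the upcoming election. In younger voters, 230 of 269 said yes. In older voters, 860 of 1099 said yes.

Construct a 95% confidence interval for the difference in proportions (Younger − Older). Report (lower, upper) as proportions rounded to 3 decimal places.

(0.024, 0.121)

First, p̂₁ = 230/269 = 0.8550; p̂₂ = 860/1099 = 0.7825.
The two standard errors are √(0.8550×0.1450/269) = 0.02147 and √(0.7825×0.2175/1099) = 0.01244.
Because the samples are independent, SE_diff = √(0.02147² + 0.01244²) = 0.02481.
Using z* = 1.960 for 95%, ME = 1.960 × 0.02481 = 0.04863.
p̂₁ − p̂₂ = 0.0725; interval 0.0725 ± 0.04863 gives (0.024, 0.121).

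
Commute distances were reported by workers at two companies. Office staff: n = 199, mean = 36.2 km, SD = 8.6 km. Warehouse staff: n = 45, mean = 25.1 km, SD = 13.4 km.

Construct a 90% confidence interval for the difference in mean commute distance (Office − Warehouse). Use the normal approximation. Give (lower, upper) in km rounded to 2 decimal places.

(7.66, 14.54)

Per-group SEs: s₁/√n₁ = 8.6/√199 = 0.6096, s₂/√n₂ = 13.4/√45 = 1.9976.
Unpooled SE of the difference: √(0.37161216 + 3.99040576) = 2.0885.
Margin of error = z* · SE = 1.645 × 2.0885 = 3.4356.
x̄₁ − x̄₂ = 36.2 − 25.1 = 11.1000.
CI: 11.1000 ± 3.4356 = (7.66, 14.54).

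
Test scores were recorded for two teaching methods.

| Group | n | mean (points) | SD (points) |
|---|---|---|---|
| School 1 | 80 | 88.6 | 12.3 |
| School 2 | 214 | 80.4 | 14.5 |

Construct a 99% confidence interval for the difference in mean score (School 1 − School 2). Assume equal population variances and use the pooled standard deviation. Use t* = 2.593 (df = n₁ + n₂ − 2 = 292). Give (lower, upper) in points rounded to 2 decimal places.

(3.46, 12.94)

s_p = √[((n₁−1)s₁² + (n₂−1)s₂²)/(n₁+n₂−2)] = √[(79·12.3² + 213·14.5²)/292] = 13.9391.
SE = 13.9391·√(1/80 + 1/214) = 1.8267.
With t* = 2.593, margin = 2.593 × 1.8267 = 4.7366.
x̄₁ − x̄₂ = 88.6 − 80.4 = 8.2000; interval 8.2000 ± 4.7366 = (3.46, 12.94).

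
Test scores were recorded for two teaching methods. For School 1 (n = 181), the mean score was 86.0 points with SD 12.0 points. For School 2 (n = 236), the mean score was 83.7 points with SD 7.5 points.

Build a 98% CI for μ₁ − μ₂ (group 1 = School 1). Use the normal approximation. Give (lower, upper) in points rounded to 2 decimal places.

(-0.07, 4.67)

SE₁ = s₁/√n₁ = 12.0/√181 = 0.8920; SE₂ = 7.5/√236 = 0.4882.
Independent samples, unequal variances: SE_diff = √(SE₁² + SE₂²) = √(0.795664 + 0.23833924) = 1.0169.
z* = 2.326, so margin of error = 2.326 × 1.0169 = 2.3653.
Difference in means = 86.0 − 83.7 = 2.3000.
2.3000 ± 2.3653 → (-0.07, 4.67).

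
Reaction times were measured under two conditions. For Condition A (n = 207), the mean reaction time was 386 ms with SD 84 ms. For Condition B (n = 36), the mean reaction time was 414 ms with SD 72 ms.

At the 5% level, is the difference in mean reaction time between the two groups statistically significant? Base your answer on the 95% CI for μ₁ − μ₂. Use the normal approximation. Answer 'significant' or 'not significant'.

Per-group SEs: s₁/√n₁ = 84/√207 = 5.8384, s₂/√n₂ = 72/√36 = 12.0000.
Unpooled SE of the difference: √(34.08691456 + 144.0) = 13.3449.
Margin of error = z* · SE = 1.960 × 13.3449 = 26.1560.
x̄₁ − x̄₂ = 386 − 414 = -28.0000.
CI: -28.0000 ± 26.1560 = (-54.1560, -1.8440).
The interval (-54.1560, -1.8440) does not contain 0, so the difference is significant.

significant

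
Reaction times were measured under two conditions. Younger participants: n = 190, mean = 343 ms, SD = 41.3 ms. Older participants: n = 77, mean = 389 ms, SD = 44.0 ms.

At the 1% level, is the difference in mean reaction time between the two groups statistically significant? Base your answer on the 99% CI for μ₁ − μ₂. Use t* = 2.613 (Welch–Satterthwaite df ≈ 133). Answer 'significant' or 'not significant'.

Per-group SEs: s₁/√n₁ = 41.3/√190 = 2.9962, s₂/√n₂ = 44.0/√77 = 5.0143.
Unpooled SE of the difference: √(8.97721444 + 25.14320449) = 5.8413.
Margin of error = t* · SE = 2.613 × 5.8413 = 15.2633.
x̄₁ − x̄₂ = 343 − 389 = -46.0000.
CI: -46.0000 ± 15.2633 = (-61.2633, -30.7367).
The interval (-61.2633, -30.7367) does not contain 0, so the difference is significant.

significant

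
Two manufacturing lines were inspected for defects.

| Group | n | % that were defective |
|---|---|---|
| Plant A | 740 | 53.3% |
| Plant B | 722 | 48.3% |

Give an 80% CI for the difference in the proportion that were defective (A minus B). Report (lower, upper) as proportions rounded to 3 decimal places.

Each SE is √(p̂(1−p̂)/n): √(0.5330·0.4670/740) = 0.01834 and √(0.4830·0.5170/722) = 0.01860.
SE(p̂₁ − p̂₂) = √(SE₁² + SE₂²) = √(0.0003363556 + 0.00034596) = 0.02612, since the two samples are independent.
At 80% confidence z* = 1.282; margin = 1.282 × 0.02612 = 0.03349.
The difference is 0.5330 − 0.4830 = 0.0500, so the interval is 0.0500 ± 0.03349 = (0.017, 0.083).

(0.017, 0.083)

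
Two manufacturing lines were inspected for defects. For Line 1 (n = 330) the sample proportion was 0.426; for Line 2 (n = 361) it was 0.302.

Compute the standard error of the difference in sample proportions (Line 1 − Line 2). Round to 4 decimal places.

0.0364

The two standard errors are √(0.4260×0.5740/330) = 0.02722 and √(0.3020×0.6980/361) = 0.02416.
Because the samples are independent, SE_diff = √(0.02722² + 0.02416²) = 0.03640.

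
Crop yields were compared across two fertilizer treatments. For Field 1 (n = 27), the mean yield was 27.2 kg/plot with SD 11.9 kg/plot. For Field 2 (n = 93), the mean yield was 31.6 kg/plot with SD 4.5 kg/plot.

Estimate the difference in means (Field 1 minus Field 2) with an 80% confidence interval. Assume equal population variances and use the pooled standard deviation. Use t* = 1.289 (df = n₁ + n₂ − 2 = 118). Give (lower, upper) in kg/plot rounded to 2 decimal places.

s_p = √[((n₁−1)s₁² + (n₂−1)s₂²)/(n₁+n₂−2)] = √[(26·11.9² + 92·4.5²)/118] = 6.8549.
SE = 6.8549·√(1/27 + 1/93) = 1.4985.
With t* = 1.289, margin = 1.289 × 1.4985 = 1.9316.
x̄₁ − x̄₂ = 27.2 − 31.6 = -4.4000; interval -4.4000 ± 1.9316 = (-6.33, -2.47).

(-6.33, -2.47)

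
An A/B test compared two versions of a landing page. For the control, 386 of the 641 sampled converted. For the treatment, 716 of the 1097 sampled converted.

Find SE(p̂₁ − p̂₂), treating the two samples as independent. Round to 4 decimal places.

0.0241

First, p̂₁ = 386/641 = 0.6022; p̂₂ = 716/1097 = 0.6527.
The two standard errors are √(0.6022×0.3978/641) = 0.01933 and √(0.6527×0.3473/1097) = 0.01437.
Because the samples are independent, SE_diff = √(0.01933² + 0.01437²) = 0.02409.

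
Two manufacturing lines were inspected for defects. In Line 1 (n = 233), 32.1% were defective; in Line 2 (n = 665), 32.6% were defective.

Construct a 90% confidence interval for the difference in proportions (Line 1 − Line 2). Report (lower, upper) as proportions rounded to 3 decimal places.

(-0.064, 0.054)

SE₁ = √(p̂₁(1−p̂₁)/n₁) = √(0.3210·0.6790/233) = 0.03059; SE₂ = √(0.3260·0.6740/665) = 0.01818.
Independent samples: SE of the difference = √(SE₁² + SE₂²) = √(0.0009357481 + 0.0003305124) = 0.03558.
z* for 90% confidence is 1.645, so the margin of error is 1.645 × 0.03558 = 0.05853.
Point estimate p̂₁ − p̂₂ = 0.3210 − 0.3260 = -0.0050.
-0.0050 ± 0.05853 → (-0.064, 0.054).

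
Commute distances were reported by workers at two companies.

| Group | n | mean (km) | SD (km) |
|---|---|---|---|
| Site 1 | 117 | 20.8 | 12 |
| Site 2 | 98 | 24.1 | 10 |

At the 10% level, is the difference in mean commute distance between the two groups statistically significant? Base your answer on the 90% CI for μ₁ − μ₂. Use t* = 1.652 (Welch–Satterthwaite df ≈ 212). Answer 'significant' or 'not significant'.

significant

Per-group SEs: s₁/√n₁ = 12/√117 = 1.1094, s₂/√n₂ = 10/√98 = 1.0102.
Unpooled SE of the difference: √(1.23076836 + 1.02050404) = 1.5004.
Margin of error = t* · SE = 1.652 × 1.5004 = 2.4787.
x̄₁ − x̄₂ = 20.8 − 24.1 = -3.3000.
CI: -3.3000 ± 2.4787 = (-5.7787, -0.8213).
The interval (-5.7787, -0.8213) does not contain 0, so the difference is significant.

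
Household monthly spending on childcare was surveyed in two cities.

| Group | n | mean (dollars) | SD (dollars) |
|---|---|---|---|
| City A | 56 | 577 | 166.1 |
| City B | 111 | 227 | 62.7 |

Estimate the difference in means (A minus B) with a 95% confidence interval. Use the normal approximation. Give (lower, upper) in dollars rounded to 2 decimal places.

(304.96, 395.04)

Standard errors of each mean: 166.1/√56 = 22.1960 and 62.7/√111 = 5.9512.
SE(x̄₁ − x̄₂) = √(22.1960² + 5.9512²) = 22.9800 for independent samples with unequal variances.
With z* = 1.960, the margin is 1.960 × 22.9800 = 45.0408.
x̄₁ − x̄₂ = 577 − 227 = 350.0000; the interval is 350.0000 ± 45.0408 = (304.96, 395.04).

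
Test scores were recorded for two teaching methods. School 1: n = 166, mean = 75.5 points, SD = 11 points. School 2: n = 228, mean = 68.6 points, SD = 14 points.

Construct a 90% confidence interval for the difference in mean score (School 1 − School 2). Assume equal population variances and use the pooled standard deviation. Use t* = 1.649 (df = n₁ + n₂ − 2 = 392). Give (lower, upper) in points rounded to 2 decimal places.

s_p = √[((n₁−1)s₁² + (n₂−1)s₂²)/(n₁+n₂−2)] = √[(165·11² + 227·14²)/392] = 12.8231.
SE = 12.8231·√(1/166 + 1/228) = 1.3083.
With t* = 1.649, margin = 1.649 × 1.3083 = 2.1574.
x̄₁ − x̄₂ = 75.5 − 68.6 = 6.9000; interval 6.9000 ± 2.1574 = (4.74, 9.06).

(4.74, 9.06)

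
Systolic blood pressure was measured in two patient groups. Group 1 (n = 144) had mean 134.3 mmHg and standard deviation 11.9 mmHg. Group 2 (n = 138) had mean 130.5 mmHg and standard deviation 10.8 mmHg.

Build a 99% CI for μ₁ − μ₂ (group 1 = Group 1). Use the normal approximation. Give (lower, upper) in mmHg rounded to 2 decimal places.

(0.32, 7.28)

SE₁ = s₁/√n₁ = 11.9/√144 = 0.9917; SE₂ = 10.8/√138 = 0.9194.
Independent samples, unequal variances: SE_diff = √(SE₁² + SE₂²) = √(0.98346889 + 0.84529636) = 1.3523.
z* = 2.576, so margin of error = 2.576 × 1.3523 = 3.4835.
Difference in means = 134.3 − 130.5 = 3.8000.
3.8000 ± 3.4835 → (0.32, 7.28).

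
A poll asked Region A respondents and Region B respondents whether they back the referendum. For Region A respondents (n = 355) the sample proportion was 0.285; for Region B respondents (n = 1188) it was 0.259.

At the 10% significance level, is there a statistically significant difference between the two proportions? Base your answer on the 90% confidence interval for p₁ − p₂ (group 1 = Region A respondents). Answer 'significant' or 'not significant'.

SE₁ = √(p̂₁(1−p̂₁)/n₁) = √(0.2850·0.7150/355) = 0.02396; SE₂ = √(0.2590·0.7410/1188) = 0.01271.
Independent samples: SE of the difference = √(SE₁² + SE₂²) = √(0.0005740816 + 0.0001615441) = 0.02712.
z* for 90% confidence is 1.645, so the margin of error is 1.645 × 0.02712 = 0.04461.
Point estimate p̂₁ − p̂₂ = 0.2850 − 0.2590 = 0.0260.
0.0260 ± 0.04461 → (-0.01861, 0.07061).
The interval (-0.01861, 0.07061) contains 0, so the difference is not significant.

not significant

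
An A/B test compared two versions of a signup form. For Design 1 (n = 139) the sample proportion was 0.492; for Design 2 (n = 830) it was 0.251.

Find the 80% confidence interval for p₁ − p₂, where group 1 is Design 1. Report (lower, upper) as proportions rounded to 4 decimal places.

The two standard errors are √(0.4920×0.5080/139) = 0.04240 and √(0.2510×0.7490/830) = 0.01505.
Because the samples are independent, SE_diff = √(0.04240² + 0.01505²) = 0.04499.
Using z* = 1.282 for 80%, ME = 1.282 × 0.04499 = 0.05768.
p̂₁ − p̂₂ = 0.2410; interval 0.2410 ± 0.05768 gives (0.1833, 0.2987).

(0.1833, 0.2987)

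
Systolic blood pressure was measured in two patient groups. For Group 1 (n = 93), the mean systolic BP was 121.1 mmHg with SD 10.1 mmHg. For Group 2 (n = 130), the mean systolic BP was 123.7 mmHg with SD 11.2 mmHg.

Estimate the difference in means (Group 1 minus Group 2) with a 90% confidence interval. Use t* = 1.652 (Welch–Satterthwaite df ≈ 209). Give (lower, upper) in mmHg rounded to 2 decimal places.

Per-group SEs: s₁/√n₁ = 10.1/√93 = 1.0473, s₂/√n₂ = 11.2/√130 = 0.9823.
Unpooled SE of the difference: √(1.09683729 + 0.96491329) = 1.4359.
Margin of error = t* · SE = 1.652 × 1.4359 = 2.3721.
x̄₁ − x̄₂ = 121.1 − 123.7 = -2.6000.
CI: -2.6000 ± 2.3721 = (-4.97, -0.23).

(-4.97, -0.23)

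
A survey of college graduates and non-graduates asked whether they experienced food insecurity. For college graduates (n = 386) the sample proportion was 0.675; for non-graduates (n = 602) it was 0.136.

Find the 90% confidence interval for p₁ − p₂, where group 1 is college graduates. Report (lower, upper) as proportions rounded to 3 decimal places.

SE₁ = √(p̂₁(1−p̂₁)/n₁) = √(0.6750·0.3250/386) = 0.02384; SE₂ = √(0.1360·0.8640/602) = 0.01397.
Independent samples: SE of the difference = √(SE₁² + SE₂²) = √(0.0005683456 + 0.0001951609) = 0.02763.
z* for 90% confidence is 1.645, so the margin of error is 1.645 × 0.02763 = 0.04545.
Point estimate p̂₁ − p̂₂ = 0.6750 − 0.1360 = 0.5390.
0.5390 ± 0.04545 → (0.494, 0.584).

(0.494, 0.584)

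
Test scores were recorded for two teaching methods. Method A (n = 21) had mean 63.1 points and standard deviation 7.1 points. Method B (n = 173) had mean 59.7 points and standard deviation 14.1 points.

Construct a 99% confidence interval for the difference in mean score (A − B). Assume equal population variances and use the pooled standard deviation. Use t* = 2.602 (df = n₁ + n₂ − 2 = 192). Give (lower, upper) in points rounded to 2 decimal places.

(-4.74, 11.54)

s_p = √[((n₁−1)s₁² + (n₂−1)s₂²)/(n₁+n₂−2)] = √[(20·7.1² + 172·14.1²)/192] = 13.5407.
SE = 13.5407·√(1/21 + 1/173) = 3.1290.
With t* = 2.602, margin = 2.602 × 3.1290 = 8.1417.
x̄₁ − x̄₂ = 63.1 − 59.7 = 3.4000; interval 3.4000 ± 8.1417 = (-4.74, 11.54).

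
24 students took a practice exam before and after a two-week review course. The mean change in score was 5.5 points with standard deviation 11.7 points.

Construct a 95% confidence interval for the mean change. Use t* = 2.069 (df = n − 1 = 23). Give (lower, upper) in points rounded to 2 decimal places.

(0.56, 10.44)

Paired design: SE = s_d/√n = 11.7/√24 = 2.3883.
t* = 2.069; margin of error = 2.069 × 2.3883 = 4.9414.
5.5 ± 4.9414 → (0.56, 10.44).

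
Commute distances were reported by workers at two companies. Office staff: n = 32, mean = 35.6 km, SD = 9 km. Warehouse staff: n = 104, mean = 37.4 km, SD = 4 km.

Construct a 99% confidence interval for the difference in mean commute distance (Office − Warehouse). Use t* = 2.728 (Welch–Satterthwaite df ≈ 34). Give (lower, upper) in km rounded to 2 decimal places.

(-6.27, 2.67)

Standard errors of each mean: 9/√32 = 1.5910 and 4/√104 = 0.3922.
SE(x̄₁ − x̄₂) = √(1.5910² + 0.3922²) = 1.6386 for independent samples with unequal variances.
With t* = 2.728, the margin is 2.728 × 1.6386 = 4.4701.
x̄₁ − x̄₂ = 35.6 − 37.4 = -1.8000; the interval is -1.8000 ± 4.4701 = (-6.27, 2.67).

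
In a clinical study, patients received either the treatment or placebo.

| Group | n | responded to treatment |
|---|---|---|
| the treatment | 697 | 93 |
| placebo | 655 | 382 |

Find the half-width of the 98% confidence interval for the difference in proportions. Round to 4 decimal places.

0.0539

First, p̂₁ = 93/697 = 0.1334; p̂₂ = 382/655 = 0.5832.
The two standard errors are √(0.1334×0.8666/697) = 0.01288 and √(0.5832×0.4168/655) = 0.01926.
Because the samples are independent, SE_diff = √(0.01288² + 0.01926²) = 0.02317.
Using z* = 2.326 for 98%, ME = 2.326 × 0.02317 = 0.05389.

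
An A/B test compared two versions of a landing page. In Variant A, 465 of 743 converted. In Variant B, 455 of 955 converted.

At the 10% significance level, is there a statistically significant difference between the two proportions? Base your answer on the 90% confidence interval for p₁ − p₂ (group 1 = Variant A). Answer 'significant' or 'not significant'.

p̂₁ = 465/743 = 0.6258 and p̂₂ = 455/955 = 0.4764.
SE₁ = √(p̂₁(1−p̂₁)/n₁) = √(0.6258·0.3742/743) = 0.01775; SE₂ = √(0.4764·0.5236/955) = 0.01616.
Independent samples: SE of the difference = √(SE₁² + SE₂²) = √(0.0003150625 + 0.0002611456) = 0.02400.
z* for 90% confidence is 1.645, so the margin of error is 1.645 × 0.02400 = 0.03948.
Point estimate p̂₁ − p̂₂ = 0.6258 − 0.4764 = 0.1494.
0.1494 ± 0.03948 → (0.10992, 0.18888).
The interval (0.10992, 0.18888) does not contain 0, so the difference is significant.

significant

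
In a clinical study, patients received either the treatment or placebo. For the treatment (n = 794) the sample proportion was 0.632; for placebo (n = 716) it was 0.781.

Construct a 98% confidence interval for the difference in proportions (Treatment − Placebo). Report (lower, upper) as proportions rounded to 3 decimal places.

SE₁ = √(p̂₁(1−p̂₁)/n₁) = √(0.6320·0.3680/794) = 0.01711; SE₂ = √(0.7810·0.2190/716) = 0.01546.
Independent samples: SE of the difference = √(SE₁² + SE₂²) = √(0.0002927521 + 0.0002390116) = 0.02306.
z* for 98% confidence is 2.326, so the margin of error is 2.326 × 0.02306 = 0.05364.
Point estimate p̂₁ − p̂₂ = 0.6320 − 0.7810 = -0.1490.
-0.1490 ± 0.05364 → (-0.203, -0.095).

(-0.203, -0.095)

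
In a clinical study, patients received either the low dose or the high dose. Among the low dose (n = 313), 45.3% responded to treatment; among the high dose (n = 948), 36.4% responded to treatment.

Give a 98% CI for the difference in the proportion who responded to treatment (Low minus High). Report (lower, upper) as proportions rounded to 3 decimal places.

(0.014, 0.164)

Each SE is √(p̂(1−p̂)/n): √(0.4530·0.5470/313) = 0.02814 and √(0.3640·0.6360/948) = 0.01563.
SE(p̂₁ − p̂₂) = √(SE₁² + SE₂²) = √(0.0007918596 + 0.0002442969) = 0.03219, since the two samples are independent.
At 98% confidence z* = 2.326; margin = 2.326 × 0.03219 = 0.07487.
The difference is 0.4530 − 0.3640 = 0.0890, so the interval is 0.0890 ± 0.07487 = (0.014, 0.164).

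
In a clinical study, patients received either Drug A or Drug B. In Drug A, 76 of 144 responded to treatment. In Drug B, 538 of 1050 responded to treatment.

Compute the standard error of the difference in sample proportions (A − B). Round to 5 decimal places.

First, p̂₁ = 76/144 = 0.5278; p̂₂ = 538/1050 = 0.5124.
The two standard errors are √(0.5278×0.4722/144) = 0.04160 and √(0.5124×0.4876/1050) = 0.01543.
Because the samples are independent, SE_diff = √(0.04160² + 0.01543²) = 0.04437.

0.04437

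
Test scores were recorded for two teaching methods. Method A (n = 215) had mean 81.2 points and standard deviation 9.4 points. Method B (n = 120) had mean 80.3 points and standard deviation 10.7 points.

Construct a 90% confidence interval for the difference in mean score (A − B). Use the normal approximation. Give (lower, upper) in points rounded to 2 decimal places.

SE₁ = s₁/√n₁ = 9.4/√215 = 0.6411; SE₂ = 10.7/√120 = 0.9768.
Independent samples, unequal variances: SE_diff = √(SE₁² + SE₂²) = √(0.41100921 + 0.95413824) = 1.1684.
z* = 1.645, so margin of error = 1.645 × 1.1684 = 1.9220.
Difference in means = 81.2 − 80.3 = 0.9000.
0.9000 ± 1.9220 → (-1.02, 2.82).

(-1.02, 2.82)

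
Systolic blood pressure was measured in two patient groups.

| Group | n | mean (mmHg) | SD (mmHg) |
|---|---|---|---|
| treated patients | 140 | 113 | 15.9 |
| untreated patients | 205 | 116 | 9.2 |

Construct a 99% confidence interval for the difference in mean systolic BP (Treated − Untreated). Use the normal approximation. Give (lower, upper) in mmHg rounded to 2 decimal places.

Per-group SEs: s₁/√n₁ = 15.9/√140 = 1.3438, s₂/√n₂ = 9.2/√205 = 0.6426.
Unpooled SE of the difference: √(1.80579844 + 0.41293476) = 1.4895.
Margin of error = z* · SE = 2.576 × 1.4895 = 3.8370.
x̄₁ − x̄₂ = 113 − 116 = -3.0000.
CI: -3.0000 ± 3.8370 = (-6.84, 0.84).

(-6.84, 0.84)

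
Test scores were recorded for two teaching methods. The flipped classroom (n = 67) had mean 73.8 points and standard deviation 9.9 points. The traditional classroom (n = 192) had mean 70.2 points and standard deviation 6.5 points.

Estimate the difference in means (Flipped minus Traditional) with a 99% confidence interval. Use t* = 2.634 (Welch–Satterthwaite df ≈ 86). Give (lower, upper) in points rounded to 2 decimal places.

(0.18, 7.02)

Per-group SEs: s₁/√n₁ = 9.9/√67 = 1.2095, s₂/√n₂ = 6.5/√192 = 0.4691.
Unpooled SE of the difference: √(1.46289025 + 0.22005481) = 1.2973.
Margin of error = t* · SE = 2.634 × 1.2973 = 3.4171.
x̄₁ − x̄₂ = 73.8 − 70.2 = 3.6000.
CI: 3.6000 ± 3.4171 = (0.18, 7.02).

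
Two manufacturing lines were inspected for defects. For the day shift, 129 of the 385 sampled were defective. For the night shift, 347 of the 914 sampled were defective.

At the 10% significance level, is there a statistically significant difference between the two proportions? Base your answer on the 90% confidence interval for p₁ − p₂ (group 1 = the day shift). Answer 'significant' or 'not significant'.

First, p̂₁ = 129/385 = 0.3351; p̂₂ = 347/914 = 0.3796.
The two standard errors are √(0.3351×0.6649/385) = 0.02406 and √(0.3796×0.6204/914) = 0.01605.
Because the samples are independent, SE_diff = √(0.02406² + 0.01605²) = 0.02892.
Using z* = 1.645 for 90%, ME = 1.645 × 0.02892 = 0.04757.
p̂₁ − p̂₂ = -0.0445; interval -0.0445 ± 0.04757 gives (-0.09207, 0.00307).
The interval (-0.09207, 0.00307) contains 0, so the difference is not significant.

not significant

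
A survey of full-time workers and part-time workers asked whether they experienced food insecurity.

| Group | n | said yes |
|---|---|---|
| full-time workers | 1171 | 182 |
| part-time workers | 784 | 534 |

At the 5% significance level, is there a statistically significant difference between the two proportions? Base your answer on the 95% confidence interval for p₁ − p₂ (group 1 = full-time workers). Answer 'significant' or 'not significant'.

p̂₁ = 182/1171 = 0.1554 and p̂₂ = 534/784 = 0.6811.
SE₁ = √(p̂₁(1−p̂₁)/n₁) = √(0.1554·0.8446/1171) = 0.01059; SE₂ = √(0.6811·0.3189/784) = 0.01664.
Independent samples: SE of the difference = √(SE₁² + SE₂²) = √(0.0001121481 + 0.0002768896) = 0.01972.
z* for 95% confidence is 1.960, so the margin of error is 1.960 × 0.01972 = 0.03865.
Point estimate p̂₁ − p̂₂ = 0.1554 − 0.6811 = -0.5257.
-0.5257 ± 0.03865 → (-0.56435, -0.48705).
The interval (-0.56435, -0.48705) does not contain 0, so the difference is significant.

significant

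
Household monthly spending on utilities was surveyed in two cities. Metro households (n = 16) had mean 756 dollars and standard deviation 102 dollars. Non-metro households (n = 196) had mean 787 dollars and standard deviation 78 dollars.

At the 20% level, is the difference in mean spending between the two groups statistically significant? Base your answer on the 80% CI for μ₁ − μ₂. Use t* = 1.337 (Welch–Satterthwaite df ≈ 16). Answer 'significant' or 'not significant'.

not significant

SE₁ = s₁/√n₁ = 102/√16 = 25.5000; SE₂ = 78/√196 = 5.5714.
Independent samples, unequal variances: SE_diff = √(SE₁² + SE₂²) = √(650.25 + 31.04049796) = 26.1015.
t* = 1.337, so margin of error = 1.337 × 26.1015 = 34.8977.
Difference in means = 756 − 787 = -31.0000.
-31.0000 ± 34.8977 → (-65.8977, 3.8977).
The interval (-65.8977, 3.8977) contains 0, so the difference is not significant.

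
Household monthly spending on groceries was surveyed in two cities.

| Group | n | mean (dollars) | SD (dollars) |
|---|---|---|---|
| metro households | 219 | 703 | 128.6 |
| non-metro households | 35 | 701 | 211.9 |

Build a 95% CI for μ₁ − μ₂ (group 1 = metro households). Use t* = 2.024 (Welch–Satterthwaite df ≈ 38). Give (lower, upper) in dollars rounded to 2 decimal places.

(-72.60, 76.60)

Standard errors of each mean: 128.6/√219 = 8.6900 and 211.9/√35 = 35.8176.
SE(x̄₁ − x̄₂) = √(8.6900² + 35.8176²) = 36.8567 for independent samples with unequal variances.
With t* = 2.024, the margin is 2.024 × 36.8567 = 74.5980.
x̄₁ − x̄₂ = 703 − 701 = 2.0000; the interval is 2.0000 ± 74.5980 = (-72.60, 76.60).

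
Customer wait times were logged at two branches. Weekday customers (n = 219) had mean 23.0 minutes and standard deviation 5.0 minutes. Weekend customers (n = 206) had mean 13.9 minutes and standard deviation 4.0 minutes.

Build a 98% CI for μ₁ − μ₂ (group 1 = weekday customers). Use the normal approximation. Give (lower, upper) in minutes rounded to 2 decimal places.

SE₁ = s₁/√n₁ = 5.0/√219 = 0.3379; SE₂ = 4.0/√206 = 0.2787.
Independent samples, unequal variances: SE_diff = √(SE₁² + SE₂²) = √(0.11417641 + 0.07767369) = 0.4380.
z* = 2.326, so margin of error = 2.326 × 0.4380 = 1.0188.
Difference in means = 23.0 − 13.9 = 9.1000.
9.1000 ± 1.0188 → (8.08, 10.12).

(8.08, 10.12)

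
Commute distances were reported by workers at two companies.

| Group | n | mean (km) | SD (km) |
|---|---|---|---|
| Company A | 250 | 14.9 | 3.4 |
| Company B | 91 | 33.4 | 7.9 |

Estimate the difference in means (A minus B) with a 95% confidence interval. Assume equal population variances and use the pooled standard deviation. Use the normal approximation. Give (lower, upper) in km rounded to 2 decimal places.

s_p = √[((n₁−1)s₁² + (n₂−1)s₂²)/(n₁+n₂−2)] = √[(249·3.4² + 90·7.9²)/339] = 5.0060.
SE = 5.0060·√(1/250 + 1/91) = 0.6129.
With z* = 1.960, margin = 1.960 × 0.6129 = 1.2013.
x̄₁ − x̄₂ = 14.9 − 33.4 = -18.5000; interval -18.5000 ± 1.2013 = (-19.70, -17.30).

(-19.70, -17.30)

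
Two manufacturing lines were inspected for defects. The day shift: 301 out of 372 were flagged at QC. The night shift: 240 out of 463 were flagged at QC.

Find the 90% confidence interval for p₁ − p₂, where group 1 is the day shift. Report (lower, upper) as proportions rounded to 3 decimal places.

(0.240, 0.342)

Sample proportions: 301/372 = 0.8091, 240/463 = 0.5184.
Each SE is √(p̂(1−p̂)/n): √(0.8091·0.1909/372) = 0.02038 and √(0.5184·0.4816/463) = 0.02322.
SE(p̂₁ − p̂₂) = √(SE₁² + SE₂²) = √(0.0004153444 + 0.0005391684) = 0.03090, since the two samples are independent.
At 90% confidence z* = 1.645; margin = 1.645 × 0.03090 = 0.05083.
The difference is 0.8091 − 0.5184 = 0.2907, so the interval is 0.2907 ± 0.05083 = (0.240, 0.342).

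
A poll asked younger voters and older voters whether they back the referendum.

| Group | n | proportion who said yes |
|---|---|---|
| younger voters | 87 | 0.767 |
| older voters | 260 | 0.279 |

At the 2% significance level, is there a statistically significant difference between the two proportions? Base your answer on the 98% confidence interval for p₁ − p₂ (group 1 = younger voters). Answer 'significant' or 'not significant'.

significant

The two standard errors are √(0.7670×0.2330/87) = 0.04532 and √(0.2790×0.7210/260) = 0.02782.
Because the samples are independent, SE_diff = √(0.04532² + 0.02782²) = 0.05318.
Using z* = 2.326 for 98%, ME = 2.326 × 0.05318 = 0.12370.
p̂₁ − p̂₂ = 0.4880; interval 0.4880 ± 0.12370 gives (0.36430, 0.61170).
The interval (0.36430, 0.61170) does not contain 0, so the difference is significant.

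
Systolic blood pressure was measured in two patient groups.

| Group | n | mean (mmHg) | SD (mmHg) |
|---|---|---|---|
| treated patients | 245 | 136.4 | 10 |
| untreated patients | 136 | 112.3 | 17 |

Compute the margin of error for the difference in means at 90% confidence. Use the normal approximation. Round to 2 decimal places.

2.62

SE₁ = s₁/√n₁ = 10/√245 = 0.6389; SE₂ = 17/√136 = 1.4577.
Independent samples, unequal variances: SE_diff = √(SE₁² + SE₂²) = √(0.40819321 + 2.12488929) = 1.5916.
z* = 1.645, so margin of error = 1.645 × 1.5916 = 2.6182.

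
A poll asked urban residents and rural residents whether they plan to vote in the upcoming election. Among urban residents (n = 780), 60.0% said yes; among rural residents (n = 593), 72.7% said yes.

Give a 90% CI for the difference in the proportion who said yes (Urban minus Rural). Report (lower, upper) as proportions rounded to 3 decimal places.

The two standard errors are √(0.6000×0.4000/780) = 0.01754 and √(0.7270×0.2730/593) = 0.01829.
Because the samples are independent, SE_diff = √(0.01754² + 0.01829²) = 0.02534.
Using z* = 1.645 for 90%, ME = 1.645 × 0.02534 = 0.04168.
p̂₁ − p̂₂ = -0.1270; interval -0.1270 ± 0.04168 gives (-0.169, -0.085).

(-0.169, -0.085)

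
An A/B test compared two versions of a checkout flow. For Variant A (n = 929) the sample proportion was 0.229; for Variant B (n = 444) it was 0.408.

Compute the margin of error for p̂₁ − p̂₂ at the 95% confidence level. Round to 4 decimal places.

0.0531

The two standard errors are √(0.2290×0.7710/929) = 0.01379 and √(0.4080×0.5920/444) = 0.02332.
Because the samples are independent, SE_diff = √(0.01379² + 0.02332²) = 0.02709.
Using z* = 1.960 for 95%, ME = 1.960 × 0.02709 = 0.05310.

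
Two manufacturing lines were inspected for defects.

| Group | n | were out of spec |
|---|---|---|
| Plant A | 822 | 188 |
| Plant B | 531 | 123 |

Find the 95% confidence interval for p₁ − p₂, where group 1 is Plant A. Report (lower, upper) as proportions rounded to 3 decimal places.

Sample proportions: 188/822 = 0.2287, 123/531 = 0.2316.
Each SE is √(p̂(1−p̂)/n): √(0.2287·0.7713/822) = 0.01465 and √(0.2316·0.7684/531) = 0.01831.
SE(p̂₁ − p̂₂) = √(SE₁² + SE₂²) = √(0.0002146225 + 0.0003352561) = 0.02345, since the two samples are independent.
At 95% confidence z* = 1.960; margin = 1.960 × 0.02345 = 0.04596.
The difference is 0.2287 − 0.2316 = -0.0029, so the interval is -0.0029 ± 0.04596 = (-0.049, 0.043).

(-0.049, 0.043)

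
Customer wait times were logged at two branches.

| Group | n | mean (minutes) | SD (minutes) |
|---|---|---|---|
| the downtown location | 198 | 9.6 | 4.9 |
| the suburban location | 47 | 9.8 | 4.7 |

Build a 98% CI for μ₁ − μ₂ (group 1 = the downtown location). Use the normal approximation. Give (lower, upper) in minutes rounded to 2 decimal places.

(-1.99, 1.59)

SE₁ = s₁/√n₁ = 4.9/√198 = 0.3482; SE₂ = 4.7/√47 = 0.6856.
Independent samples, unequal variances: SE_diff = √(SE₁² + SE₂²) = √(0.12124324 + 0.47004736) = 0.7690.
z* = 2.326, so margin of error = 2.326 × 0.7690 = 1.7887.
Difference in means = 9.6 − 9.8 = -0.2000.
-0.2000 ± 1.7887 → (-1.99, 1.59).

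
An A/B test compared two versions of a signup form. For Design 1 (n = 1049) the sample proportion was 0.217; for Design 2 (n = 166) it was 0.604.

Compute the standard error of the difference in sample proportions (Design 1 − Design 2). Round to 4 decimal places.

0.0400

SE₁ = √(p̂₁(1−p̂₁)/n₁) = √(0.2170·0.7830/1049) = 0.01273; SE₂ = √(0.6040·0.3960/166) = 0.03796.
Independent samples: SE of the difference = √(SE₁² + SE₂²) = √(0.0001620529 + 0.0014409616) = 0.04004.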